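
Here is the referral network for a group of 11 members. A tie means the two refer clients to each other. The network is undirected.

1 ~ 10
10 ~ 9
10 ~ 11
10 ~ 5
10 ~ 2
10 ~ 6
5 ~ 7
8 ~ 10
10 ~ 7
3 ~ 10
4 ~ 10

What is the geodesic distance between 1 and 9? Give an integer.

One shortest route is 1 – 10 – 9, which uses 2 edges, and 1 and 9 are not directly tied, so nothing shorter exists. So d(1,9) = 2.

2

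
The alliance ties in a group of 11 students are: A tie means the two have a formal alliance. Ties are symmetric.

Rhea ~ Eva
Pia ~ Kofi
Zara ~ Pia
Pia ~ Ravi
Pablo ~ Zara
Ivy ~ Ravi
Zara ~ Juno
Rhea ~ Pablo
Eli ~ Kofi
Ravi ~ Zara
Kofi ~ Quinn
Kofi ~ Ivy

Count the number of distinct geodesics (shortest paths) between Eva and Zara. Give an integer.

1

The shortest distance is 3, and the only length-3 path is Eva–Rhea–Pablo–Zara. So there is exactly 1 shortest path.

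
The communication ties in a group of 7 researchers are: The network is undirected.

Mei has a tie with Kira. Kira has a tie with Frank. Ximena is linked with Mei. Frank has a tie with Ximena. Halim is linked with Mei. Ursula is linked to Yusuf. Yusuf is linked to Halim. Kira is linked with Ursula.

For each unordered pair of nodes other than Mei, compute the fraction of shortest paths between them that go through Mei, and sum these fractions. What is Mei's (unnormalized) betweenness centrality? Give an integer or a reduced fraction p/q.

5

Pairs whose geodesics pass through Mei — Yusuf–Ximena: 1; Halim–Ximena: 1; Halim–Frank: 2/2; Halim–Kira: 1; Ximena–Kira: 1/2; Ximena–Ursula: 1/2.
All other pairs contribute 0.
Summing the contributions gives betweenness(Mei) = 5.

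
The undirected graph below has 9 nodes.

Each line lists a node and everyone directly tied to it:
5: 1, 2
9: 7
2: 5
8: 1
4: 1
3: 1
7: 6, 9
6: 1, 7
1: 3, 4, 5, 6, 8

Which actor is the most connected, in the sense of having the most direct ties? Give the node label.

Degrees — 1:5, 2:1, 3:1, 4:1, 5:2, 6:2, 7:2, 8:1, 9:1.
The maximum is 5, attained only by 1.

1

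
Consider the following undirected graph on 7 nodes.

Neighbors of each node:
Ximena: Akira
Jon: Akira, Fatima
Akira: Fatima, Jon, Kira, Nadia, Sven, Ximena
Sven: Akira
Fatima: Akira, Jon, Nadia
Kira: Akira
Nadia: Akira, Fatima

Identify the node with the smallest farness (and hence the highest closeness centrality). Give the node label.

Farness (sum of distances to all others) for each node — Akira:6, Fatima:9, Jon:10, Kira:11, Nadia:10, Sven:11, Ximena:11.
The smallest farness is 6, for Akira, so Akira has the highest closeness.

Akira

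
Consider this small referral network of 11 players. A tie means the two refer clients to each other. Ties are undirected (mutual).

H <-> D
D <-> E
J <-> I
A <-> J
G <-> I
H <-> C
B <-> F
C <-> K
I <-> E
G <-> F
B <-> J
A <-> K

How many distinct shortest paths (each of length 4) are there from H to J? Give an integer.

2

The shortest distance is 4. The length-4 paths are: H–C–K–A–J; H–D–E–I–J.
That gives 2 distinct shortest paths.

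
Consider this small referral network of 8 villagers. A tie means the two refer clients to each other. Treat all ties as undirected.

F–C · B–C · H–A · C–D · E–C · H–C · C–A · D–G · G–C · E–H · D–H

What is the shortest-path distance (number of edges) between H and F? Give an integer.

One shortest route is H – C – F, which uses 2 edges, and H and F are not directly tied, so nothing shorter exists. So d(H,F) = 2.

2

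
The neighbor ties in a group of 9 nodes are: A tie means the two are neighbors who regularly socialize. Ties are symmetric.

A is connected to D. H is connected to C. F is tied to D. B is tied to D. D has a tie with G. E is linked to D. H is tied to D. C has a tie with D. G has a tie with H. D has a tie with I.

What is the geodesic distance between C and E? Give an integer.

One shortest route is C – D – E, which uses 2 edges, and C and E are not directly tied, so nothing shorter exists. So d(C,E) = 2.

2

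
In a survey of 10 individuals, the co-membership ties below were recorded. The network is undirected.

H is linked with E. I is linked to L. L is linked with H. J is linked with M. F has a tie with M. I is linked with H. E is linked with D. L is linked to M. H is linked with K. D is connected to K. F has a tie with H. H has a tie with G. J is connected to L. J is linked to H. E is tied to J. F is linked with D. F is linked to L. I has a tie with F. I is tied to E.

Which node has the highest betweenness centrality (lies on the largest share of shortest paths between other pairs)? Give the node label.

Unnormalized betweenness of each node: D:19/12, E:5/2, F:29/6, G:0, H:169/12, I:2/3, J:9/4, K:2/3, L:25/12, M:1/3.
H has the largest value, 169/12, making it the main broker — the node through which the most shortest paths run.

H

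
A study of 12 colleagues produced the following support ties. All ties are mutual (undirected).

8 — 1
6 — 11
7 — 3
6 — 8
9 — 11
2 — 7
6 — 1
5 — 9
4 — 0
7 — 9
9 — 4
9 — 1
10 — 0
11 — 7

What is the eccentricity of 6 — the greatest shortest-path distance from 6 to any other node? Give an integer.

5

Distances from 6: 0:4, 1:1, 2:3, 3:3, 4:3, 5:3, 7:2, 8:1, 9:2, 10:5, 11:1.
The largest is 5 (to 10), so the eccentricity of 6 is 5.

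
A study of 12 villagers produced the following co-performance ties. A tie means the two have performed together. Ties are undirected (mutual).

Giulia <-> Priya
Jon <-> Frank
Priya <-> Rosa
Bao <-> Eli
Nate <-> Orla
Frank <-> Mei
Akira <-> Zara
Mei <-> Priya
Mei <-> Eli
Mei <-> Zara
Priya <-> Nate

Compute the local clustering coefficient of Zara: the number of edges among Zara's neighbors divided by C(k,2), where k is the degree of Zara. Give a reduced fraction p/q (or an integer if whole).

Zara's neighbors: Akira and Mei (k = 2).
Possible neighbor pairs: C(2,2) = 1. Edges among them: none → e = 0.
Clustering(Zara) = 0/1.

0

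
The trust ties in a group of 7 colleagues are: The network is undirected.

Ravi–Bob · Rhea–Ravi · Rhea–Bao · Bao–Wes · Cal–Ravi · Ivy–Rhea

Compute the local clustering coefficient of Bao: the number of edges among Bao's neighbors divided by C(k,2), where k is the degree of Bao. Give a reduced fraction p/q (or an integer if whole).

0

Bao's neighbors: Rhea and Wes (k = 2).
Possible neighbor pairs: C(2,2) = 1. Edges among them: none → e = 0.
Clustering(Bao) = 0/1.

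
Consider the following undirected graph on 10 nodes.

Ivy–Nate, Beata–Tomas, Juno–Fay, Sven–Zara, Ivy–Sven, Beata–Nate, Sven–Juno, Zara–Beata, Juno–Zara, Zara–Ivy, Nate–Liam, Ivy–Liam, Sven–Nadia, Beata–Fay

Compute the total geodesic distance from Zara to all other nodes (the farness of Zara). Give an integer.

14

Distances from Zara: Beata:1, Fay:2, Ivy:1, Juno:1, Liam:2, Nadia:2, Nate:2, Sven:1, Tomas:2.
Sum = 1 + 2 + 1 + 1 + 2 + 2 + 2 + 1 + 2 = 14.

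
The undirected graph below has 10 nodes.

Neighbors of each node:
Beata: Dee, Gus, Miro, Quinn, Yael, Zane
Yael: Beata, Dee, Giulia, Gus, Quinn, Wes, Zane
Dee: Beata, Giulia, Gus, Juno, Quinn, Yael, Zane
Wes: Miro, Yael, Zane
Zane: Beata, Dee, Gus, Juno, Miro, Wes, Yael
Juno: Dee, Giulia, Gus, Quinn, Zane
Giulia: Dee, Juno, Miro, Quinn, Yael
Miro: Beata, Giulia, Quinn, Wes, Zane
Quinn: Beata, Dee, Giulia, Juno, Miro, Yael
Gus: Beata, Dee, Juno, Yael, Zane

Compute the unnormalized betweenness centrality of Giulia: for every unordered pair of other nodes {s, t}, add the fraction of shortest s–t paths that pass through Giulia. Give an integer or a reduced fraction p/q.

Pairs whose geodesics pass through Giulia — Dee–Miro: 1/4; Yael–Miro: 1/5; Yael–Juno: 1/5; Miro–Juno: 1/3.
All other pairs contribute 0.
Summing the contributions gives betweenness(Giulia) = 59/60.

59/60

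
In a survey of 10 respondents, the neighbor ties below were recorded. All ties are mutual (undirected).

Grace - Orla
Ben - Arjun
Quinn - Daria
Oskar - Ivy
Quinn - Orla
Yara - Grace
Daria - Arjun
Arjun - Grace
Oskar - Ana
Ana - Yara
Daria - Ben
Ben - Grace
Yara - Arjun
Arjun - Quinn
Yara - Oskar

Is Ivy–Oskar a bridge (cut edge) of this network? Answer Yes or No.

Without the Ivy–Oskar edge there is no alternate route between Ivy and Oskar, so the network disconnects. It is a bridge.

Yes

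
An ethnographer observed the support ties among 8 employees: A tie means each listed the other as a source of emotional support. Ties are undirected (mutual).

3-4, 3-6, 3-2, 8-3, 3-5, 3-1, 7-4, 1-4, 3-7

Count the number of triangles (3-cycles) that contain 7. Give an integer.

7's neighbors: 3 and 4.
Neighbor pairs that are themselves tied: 7–3–4. Each forms one triangle with 7, for 1 in total.

1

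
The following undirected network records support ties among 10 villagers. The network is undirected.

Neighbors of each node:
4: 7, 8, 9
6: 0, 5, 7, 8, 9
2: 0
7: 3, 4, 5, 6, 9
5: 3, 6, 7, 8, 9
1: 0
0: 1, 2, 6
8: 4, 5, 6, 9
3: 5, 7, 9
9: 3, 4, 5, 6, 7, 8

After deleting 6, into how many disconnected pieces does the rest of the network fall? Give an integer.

2

Without 6, the remaining ties split the others into: {3, 4, 5, 7, 8, 9}; {0, 1, 2}.
That's 2 separate components.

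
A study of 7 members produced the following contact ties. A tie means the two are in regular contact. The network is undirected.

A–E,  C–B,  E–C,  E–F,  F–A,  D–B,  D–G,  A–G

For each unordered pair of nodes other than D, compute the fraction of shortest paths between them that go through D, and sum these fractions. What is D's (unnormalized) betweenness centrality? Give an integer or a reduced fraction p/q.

Pairs whose geodesics pass through D — A–B: 1/2; G–B: 1; G–C: 1/2.
All other pairs contribute 0.
Summing the contributions gives betweenness(D) = 2.

2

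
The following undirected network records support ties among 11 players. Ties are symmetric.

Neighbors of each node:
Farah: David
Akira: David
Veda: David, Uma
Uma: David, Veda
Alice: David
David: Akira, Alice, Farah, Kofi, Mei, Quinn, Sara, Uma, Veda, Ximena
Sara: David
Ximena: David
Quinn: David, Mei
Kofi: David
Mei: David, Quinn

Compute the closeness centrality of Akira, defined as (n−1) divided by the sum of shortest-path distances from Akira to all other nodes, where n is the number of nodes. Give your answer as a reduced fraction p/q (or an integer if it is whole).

Distances from Akira: Alice:2, David:1, Farah:2, Kofi:2, Mei:2, Quinn:2, Sara:2, Uma:2, Veda:2, Ximena:2. Sum = 19.
n = 11, so closeness = 10/19.

10/19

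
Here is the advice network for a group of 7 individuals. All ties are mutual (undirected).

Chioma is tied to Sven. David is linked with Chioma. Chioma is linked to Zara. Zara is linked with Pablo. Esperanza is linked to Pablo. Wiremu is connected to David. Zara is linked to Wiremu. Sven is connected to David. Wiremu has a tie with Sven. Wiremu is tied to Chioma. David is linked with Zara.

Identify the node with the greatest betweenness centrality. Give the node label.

Zara

Unnormalized betweenness of each node: Chioma:1, David:1, Esperanza:0, Pablo:5, Sven:0, Wiremu:1, Zara:8.
Zara has the largest value, 8, making it the main broker — the node through which the most shortest paths run.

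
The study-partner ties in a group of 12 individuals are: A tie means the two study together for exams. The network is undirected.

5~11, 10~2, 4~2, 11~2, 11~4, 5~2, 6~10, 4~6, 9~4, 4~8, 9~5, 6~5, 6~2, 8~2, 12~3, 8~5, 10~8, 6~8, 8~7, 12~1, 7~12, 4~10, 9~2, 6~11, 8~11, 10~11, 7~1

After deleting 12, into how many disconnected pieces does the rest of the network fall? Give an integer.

2

Without 12, the remaining ties split the others into: {1, 2, 4, 5, 6, 7, 8, 9, 10, 11}; {3}.
That's 2 separate components.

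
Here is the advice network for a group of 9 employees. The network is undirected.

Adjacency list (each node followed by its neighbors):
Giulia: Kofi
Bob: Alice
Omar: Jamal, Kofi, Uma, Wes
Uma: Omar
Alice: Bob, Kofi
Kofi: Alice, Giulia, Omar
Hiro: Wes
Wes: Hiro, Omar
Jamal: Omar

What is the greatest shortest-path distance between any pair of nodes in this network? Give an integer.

5

Eccentricity of each node (its greatest distance to any other): Alice:4, Bob:5, Giulia:4, Hiro:5, Jamal:4, Kofi:3, Omar:3, Uma:4, Wes:4.
The maximum eccentricity is 5, realized for instance by the pair Bob–Hiro via Bob – Alice – Kofi – Omar – Wes – Hiro. So the diameter is 5.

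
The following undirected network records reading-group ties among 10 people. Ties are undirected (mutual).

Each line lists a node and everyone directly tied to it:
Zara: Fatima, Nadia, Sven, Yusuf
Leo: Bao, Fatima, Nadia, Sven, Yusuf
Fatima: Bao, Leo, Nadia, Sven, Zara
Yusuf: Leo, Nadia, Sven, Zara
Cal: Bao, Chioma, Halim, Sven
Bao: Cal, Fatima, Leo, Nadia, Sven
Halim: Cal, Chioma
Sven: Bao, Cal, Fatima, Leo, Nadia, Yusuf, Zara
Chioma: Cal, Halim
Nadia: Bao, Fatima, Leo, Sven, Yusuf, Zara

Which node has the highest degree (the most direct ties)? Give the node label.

Sven

Degrees — Bao:5, Cal:4, Chioma:2, Fatima:5, Halim:2, Leo:5, Nadia:6, Sven:7, Yusuf:4, Zara:4.
The maximum is 7, attained only by Sven.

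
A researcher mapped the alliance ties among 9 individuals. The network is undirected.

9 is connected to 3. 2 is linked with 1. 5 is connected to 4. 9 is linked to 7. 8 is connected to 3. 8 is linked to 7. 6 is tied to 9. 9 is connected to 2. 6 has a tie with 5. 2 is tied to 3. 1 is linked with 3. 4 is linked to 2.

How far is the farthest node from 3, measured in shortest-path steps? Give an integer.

Distances from 3: 1:1, 2:1, 4:2, 5:3, 6:2, 7:2, 8:1, 9:1.
The largest is 3 (to 5), so the eccentricity of 3 is 3.

3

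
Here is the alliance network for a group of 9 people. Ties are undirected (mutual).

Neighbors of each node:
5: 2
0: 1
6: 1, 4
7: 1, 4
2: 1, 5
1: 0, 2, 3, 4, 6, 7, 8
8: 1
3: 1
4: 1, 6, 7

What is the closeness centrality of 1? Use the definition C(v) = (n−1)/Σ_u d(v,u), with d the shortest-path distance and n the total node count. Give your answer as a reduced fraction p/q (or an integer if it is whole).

Distances from 1: 0:1, 2:1, 3:1, 4:1, 5:2, 6:1, 7:1, 8:1. Sum = 9.
n = 9, so closeness = 8/9.

8/9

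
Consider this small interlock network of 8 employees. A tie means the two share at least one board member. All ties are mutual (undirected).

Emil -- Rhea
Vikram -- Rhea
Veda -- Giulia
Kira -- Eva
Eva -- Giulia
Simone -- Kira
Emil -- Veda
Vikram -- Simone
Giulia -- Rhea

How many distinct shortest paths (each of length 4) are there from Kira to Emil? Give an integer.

The shortest distance is 4. The length-4 paths are: Kira–Simone–Vikram–Rhea–Emil; Kira–Eva–Giulia–Rhea–Emil; Kira–Eva–Giulia–Veda–Emil.
That gives 3 distinct shortest paths.

3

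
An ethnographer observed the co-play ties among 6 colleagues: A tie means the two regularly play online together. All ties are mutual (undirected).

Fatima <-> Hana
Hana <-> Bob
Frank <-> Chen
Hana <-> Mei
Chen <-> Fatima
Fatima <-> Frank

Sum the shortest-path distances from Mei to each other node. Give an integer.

Distances from Mei: Bob:2, Chen:3, Fatima:2, Frank:3, Hana:1.
Sum = 2 + 3 + 2 + 3 + 1 = 11.

11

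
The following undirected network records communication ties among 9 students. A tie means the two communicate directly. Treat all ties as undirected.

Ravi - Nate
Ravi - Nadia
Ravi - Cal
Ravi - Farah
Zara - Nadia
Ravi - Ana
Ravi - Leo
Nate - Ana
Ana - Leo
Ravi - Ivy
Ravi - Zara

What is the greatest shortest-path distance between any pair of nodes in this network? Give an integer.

Eccentricity of each node (its greatest distance to any other): Ana:2, Cal:2, Farah:2, Ivy:2, Leo:2, Nadia:2, Nate:2, Ravi:1, Zara:2.
The maximum eccentricity is 2, realized for instance by the pair Cal–Ana via Cal – Ravi – Ana. So the diameter is 2.

2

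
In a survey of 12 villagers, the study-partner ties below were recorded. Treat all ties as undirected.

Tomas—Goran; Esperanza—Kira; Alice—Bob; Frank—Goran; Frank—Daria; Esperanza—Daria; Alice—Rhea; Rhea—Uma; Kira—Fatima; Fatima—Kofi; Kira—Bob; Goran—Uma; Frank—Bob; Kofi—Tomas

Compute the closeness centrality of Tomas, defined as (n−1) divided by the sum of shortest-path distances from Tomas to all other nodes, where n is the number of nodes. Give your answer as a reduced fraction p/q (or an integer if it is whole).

11/28

Distances from Tomas: Alice:4, Bob:3, Daria:3, Esperanza:4, Fatima:2, Frank:2, Goran:1, Kira:3, Kofi:1, Rhea:3, Uma:2. Sum = 28.
n = 12, so closeness = 11/28.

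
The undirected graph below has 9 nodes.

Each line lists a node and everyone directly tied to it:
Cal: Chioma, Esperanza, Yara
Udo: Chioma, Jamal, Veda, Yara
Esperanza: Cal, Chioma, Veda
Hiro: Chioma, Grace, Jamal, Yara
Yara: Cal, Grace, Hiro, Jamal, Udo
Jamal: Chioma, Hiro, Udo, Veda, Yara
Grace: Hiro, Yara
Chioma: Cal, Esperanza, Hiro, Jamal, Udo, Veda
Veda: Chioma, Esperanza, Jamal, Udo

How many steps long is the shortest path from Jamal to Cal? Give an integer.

2

One shortest route is Jamal – Yara – Cal, which uses 2 edges, and Jamal and Cal are not directly tied, so nothing shorter exists. So d(Jamal,Cal) = 2.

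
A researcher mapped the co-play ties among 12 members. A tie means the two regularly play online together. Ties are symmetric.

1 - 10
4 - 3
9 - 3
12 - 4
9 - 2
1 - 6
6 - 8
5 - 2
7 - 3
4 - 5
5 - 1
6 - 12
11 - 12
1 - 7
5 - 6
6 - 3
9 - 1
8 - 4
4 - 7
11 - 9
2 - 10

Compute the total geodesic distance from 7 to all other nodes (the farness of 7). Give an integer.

21

Distances from 7: 1:1, 2:3, 3:1, 4:1, 5:2, 6:2, 8:2, 9:2, 10:2, 11:3, 12:2.
Sum = 1 + 3 + 1 + 1 + 2 + 2 + 2 + 2 + 2 + 3 + 2 = 21.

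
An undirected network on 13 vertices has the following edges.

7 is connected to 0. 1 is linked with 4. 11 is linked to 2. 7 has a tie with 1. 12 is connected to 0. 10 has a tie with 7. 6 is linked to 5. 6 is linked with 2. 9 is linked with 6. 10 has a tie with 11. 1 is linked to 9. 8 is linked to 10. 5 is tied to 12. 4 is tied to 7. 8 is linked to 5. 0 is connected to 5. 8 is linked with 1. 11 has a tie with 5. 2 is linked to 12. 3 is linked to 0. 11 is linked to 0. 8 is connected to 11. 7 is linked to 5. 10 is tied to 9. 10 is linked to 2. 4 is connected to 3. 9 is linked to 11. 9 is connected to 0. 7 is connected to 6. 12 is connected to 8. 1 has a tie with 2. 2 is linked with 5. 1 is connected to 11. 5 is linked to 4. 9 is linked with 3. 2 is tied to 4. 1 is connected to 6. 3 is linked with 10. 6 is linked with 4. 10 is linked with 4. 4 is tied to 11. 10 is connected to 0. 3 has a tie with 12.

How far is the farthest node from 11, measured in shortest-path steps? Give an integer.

Distances from 11: 0:1, 1:1, 2:1, 3:2, 4:1, 5:1, 6:2, 7:2, 8:1, 9:1, 10:1, 12:2.
The largest is 2 (to 6, 7, 3, and 12), so the eccentricity of 11 is 2.

2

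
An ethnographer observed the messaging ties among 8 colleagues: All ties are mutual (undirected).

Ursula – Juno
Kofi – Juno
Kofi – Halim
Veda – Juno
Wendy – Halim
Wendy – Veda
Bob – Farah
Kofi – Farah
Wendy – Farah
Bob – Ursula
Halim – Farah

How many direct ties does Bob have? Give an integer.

Bob is directly tied to Farah and Ursula. That is 2 neighbors, so the degree of Bob is 2.

2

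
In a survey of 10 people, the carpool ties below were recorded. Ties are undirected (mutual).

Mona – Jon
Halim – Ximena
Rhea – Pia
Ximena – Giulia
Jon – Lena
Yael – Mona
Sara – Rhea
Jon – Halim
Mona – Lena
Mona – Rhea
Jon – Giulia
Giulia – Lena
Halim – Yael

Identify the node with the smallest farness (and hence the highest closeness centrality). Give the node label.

Farness (sum of distances to all others) for each node — Giulia:21, Halim:20, Jon:16, Lena:17, Mona:15, Pia:27, Rhea:19, Sara:27, Ximena:25, Yael:19.
The smallest farness is 15, for Mona, so Mona has the highest closeness.

Mona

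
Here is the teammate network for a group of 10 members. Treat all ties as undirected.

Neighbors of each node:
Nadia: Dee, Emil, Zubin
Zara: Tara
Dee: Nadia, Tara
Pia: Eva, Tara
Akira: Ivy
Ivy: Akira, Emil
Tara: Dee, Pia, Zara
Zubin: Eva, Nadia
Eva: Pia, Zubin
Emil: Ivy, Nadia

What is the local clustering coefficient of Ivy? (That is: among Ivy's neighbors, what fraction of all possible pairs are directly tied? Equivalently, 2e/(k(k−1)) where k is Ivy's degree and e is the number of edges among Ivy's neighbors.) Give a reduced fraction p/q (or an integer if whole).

Ivy's neighbors: Akira and Emil (k = 2).
Possible neighbor pairs: C(2,2) = 1. Edges among them: none → e = 0.
Clustering(Ivy) = 0/1.

0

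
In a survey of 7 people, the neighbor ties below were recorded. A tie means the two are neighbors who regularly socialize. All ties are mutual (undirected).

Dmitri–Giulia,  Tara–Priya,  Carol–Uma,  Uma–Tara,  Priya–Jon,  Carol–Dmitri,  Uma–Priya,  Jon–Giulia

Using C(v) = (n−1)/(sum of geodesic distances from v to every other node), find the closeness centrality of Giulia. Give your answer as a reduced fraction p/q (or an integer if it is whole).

Distances from Giulia: Carol:2, Dmitri:1, Jon:1, Priya:2, Tara:3, Uma:3. Sum = 12.
n = 7, so closeness = 6/12 = 1/2.

1/2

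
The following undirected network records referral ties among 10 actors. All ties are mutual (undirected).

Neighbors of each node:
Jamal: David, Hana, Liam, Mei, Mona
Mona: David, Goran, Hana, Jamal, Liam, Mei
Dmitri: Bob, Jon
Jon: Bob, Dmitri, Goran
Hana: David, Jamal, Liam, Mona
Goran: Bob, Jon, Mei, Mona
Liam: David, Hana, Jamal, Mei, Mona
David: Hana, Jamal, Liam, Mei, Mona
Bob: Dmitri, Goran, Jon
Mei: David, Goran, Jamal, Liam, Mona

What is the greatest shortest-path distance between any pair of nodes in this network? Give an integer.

Eccentricity of each node (its greatest distance to any other): Bob:3, David:4, Dmitri:4, Goran:2, Hana:4, Jamal:4, Jon:3, Liam:4, Mei:3, Mona:3.
The maximum eccentricity is 4, realized for instance by the pair Dmitri–Liam via Dmitri – Jon – Goran – Mona – Liam. So the diameter is 4.

4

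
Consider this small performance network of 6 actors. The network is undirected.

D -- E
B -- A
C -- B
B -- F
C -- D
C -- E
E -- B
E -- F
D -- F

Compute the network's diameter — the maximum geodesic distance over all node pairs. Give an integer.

3

Eccentricity of each node (its greatest distance to any other): A:3, B:2, C:2, D:3, E:2, F:2.
The maximum eccentricity is 3, realized for instance by the pair D–A via D – F – B – A. So the diameter is 3.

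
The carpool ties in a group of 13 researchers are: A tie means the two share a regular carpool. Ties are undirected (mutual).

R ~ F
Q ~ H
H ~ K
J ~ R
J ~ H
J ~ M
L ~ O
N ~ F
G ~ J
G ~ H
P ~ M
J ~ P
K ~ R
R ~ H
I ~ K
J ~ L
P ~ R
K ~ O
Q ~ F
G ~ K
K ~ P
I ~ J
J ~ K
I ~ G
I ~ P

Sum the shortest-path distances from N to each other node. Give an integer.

Distances from N: F:1, G:4, H:3, I:4, J:3, K:3, L:4, M:4, O:4, P:3, Q:2, R:2.
Sum = 1 + 4 + 3 + 4 + 3 + 3 + 4 + 4 + 4 + 3 + 2 + 2 = 37.

37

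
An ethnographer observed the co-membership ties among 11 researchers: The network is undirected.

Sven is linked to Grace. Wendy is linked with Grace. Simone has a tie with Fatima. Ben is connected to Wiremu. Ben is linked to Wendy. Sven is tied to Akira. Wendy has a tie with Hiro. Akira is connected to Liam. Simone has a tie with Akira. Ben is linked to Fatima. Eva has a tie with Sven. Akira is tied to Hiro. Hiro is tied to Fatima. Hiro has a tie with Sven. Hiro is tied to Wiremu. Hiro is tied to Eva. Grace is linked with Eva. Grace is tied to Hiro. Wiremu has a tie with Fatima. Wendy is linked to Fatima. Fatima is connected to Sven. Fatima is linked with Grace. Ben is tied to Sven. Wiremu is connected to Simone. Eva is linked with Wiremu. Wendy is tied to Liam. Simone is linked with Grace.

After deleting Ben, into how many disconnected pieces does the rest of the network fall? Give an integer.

Ben's neighbors (Fatima, Sven, Wendy, and Wiremu) remain reachable from one another through other ties, so the rest of the network stays in one piece.

1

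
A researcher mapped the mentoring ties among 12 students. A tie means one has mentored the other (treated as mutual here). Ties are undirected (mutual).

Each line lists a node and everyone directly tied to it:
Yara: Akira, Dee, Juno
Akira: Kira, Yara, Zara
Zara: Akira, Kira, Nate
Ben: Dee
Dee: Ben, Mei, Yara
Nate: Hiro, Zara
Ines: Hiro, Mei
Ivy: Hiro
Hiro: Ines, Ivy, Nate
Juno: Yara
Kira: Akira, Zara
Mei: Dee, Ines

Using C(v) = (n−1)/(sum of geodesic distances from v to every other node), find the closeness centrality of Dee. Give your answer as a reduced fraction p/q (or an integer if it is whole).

11/26

Distances from Dee: Akira:2, Ben:1, Hiro:3, Ines:2, Ivy:4, Juno:2, Kira:3, Mei:1, Nate:4, Yara:1, Zara:3. Sum = 26.
n = 12, so closeness = 11/26.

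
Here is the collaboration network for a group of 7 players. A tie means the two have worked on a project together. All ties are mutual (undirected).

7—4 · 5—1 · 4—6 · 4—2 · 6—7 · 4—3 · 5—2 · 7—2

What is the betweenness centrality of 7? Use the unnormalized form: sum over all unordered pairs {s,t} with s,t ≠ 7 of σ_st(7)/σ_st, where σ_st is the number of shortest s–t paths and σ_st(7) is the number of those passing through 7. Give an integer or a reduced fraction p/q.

Pairs whose geodesics pass through 7 — 2–6: 1/2; 6–5: 1/2; 6–1: 1/2.
All other pairs contribute 0.
Summing the contributions gives betweenness(7) = 3/2.

3/2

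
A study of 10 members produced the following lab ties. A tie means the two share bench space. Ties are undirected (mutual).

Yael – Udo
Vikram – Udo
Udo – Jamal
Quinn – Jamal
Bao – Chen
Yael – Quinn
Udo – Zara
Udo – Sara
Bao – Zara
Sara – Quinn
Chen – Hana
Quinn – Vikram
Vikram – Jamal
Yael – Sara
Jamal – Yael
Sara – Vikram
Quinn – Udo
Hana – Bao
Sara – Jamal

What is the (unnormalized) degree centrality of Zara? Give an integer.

Zara is directly tied to Bao and Udo. That is 2 neighbors, so the degree of Zara is 2.

2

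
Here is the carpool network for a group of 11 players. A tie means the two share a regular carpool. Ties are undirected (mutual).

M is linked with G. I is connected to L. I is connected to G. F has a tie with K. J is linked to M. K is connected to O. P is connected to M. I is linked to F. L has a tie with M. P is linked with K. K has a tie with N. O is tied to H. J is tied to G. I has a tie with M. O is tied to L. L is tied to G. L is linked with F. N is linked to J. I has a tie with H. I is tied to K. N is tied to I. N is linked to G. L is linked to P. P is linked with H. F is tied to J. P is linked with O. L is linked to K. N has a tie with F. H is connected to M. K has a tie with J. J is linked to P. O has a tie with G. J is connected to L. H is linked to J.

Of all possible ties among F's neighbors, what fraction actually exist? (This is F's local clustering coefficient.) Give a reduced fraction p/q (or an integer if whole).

F's neighbors: I, J, K, L, and N (k = 5).
Possible neighbor pairs: C(5,2) = 10. Edges among them: I–K, I–L, I–N, J–K, J–L, J–N, K–L, K–N → e = 8.
Clustering(F) = 8/10 = 4/5.

4/5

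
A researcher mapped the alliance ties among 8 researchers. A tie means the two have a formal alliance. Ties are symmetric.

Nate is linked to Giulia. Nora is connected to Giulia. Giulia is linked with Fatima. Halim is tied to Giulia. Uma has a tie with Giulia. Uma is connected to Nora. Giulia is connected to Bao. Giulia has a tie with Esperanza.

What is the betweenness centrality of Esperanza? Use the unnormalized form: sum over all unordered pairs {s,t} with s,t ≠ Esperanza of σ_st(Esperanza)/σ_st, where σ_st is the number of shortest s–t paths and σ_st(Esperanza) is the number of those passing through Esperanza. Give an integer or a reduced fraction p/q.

0

No shortest path between any pair of other nodes passes through Esperanza.
Summing the contributions gives betweenness(Esperanza) = 0.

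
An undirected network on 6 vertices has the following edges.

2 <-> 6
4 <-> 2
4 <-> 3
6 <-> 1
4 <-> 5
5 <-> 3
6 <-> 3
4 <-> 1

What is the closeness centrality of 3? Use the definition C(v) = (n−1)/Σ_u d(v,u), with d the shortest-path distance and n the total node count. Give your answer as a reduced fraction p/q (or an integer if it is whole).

5/7

Distances from 3: 1:2, 2:2, 4:1, 5:1, 6:1. Sum = 7.
n = 6, so closeness = 5/7.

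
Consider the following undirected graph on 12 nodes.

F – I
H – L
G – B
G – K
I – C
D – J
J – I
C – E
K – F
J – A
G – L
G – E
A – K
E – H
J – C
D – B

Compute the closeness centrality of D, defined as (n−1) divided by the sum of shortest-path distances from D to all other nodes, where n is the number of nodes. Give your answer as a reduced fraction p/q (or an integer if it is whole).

Distances from D: A:2, B:1, C:2, E:3, F:3, G:2, H:4, I:2, J:1, K:3, L:3. Sum = 26.
n = 12, so closeness = 11/26.

11/26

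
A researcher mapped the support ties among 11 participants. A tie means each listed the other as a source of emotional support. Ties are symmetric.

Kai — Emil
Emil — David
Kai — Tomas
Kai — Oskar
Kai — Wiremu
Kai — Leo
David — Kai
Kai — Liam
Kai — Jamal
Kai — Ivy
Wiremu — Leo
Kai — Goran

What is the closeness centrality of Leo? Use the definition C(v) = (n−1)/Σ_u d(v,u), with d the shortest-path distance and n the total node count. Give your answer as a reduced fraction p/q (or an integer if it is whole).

Distances from Leo: David:2, Emil:2, Goran:2, Ivy:2, Jamal:2, Kai:1, Liam:2, Oskar:2, Tomas:2, Wiremu:1. Sum = 18.
n = 11, so closeness = 10/18 = 5/9.

5/9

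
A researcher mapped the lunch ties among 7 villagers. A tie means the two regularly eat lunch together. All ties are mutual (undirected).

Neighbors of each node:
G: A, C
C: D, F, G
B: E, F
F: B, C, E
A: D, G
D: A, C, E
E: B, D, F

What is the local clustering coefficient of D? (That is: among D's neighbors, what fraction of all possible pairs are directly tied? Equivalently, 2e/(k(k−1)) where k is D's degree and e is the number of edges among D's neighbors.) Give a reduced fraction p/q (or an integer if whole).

D's neighbors: A, C, and E (k = 3).
Possible neighbor pairs: C(3,2) = 3. Edges among them: none → e = 0.
Clustering(D) = 0/3 = 0.

0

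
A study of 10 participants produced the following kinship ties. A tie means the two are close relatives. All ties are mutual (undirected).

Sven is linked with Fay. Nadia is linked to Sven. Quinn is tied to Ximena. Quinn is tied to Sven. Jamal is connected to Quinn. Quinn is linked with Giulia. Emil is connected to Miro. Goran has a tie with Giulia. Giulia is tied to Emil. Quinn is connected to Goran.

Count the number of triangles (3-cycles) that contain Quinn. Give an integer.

1

Quinn's neighbors: Giulia, Goran, Jamal, Sven, and Ximena.
Neighbor pairs that are themselves tied: Quinn–Giulia–Goran. Each forms one triangle with Quinn, for 1 in total.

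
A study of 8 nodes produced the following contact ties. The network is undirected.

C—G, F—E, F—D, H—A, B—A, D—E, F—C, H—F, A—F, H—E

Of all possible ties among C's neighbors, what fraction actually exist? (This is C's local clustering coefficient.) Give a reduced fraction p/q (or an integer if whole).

0

C's neighbors: F and G (k = 2).
Possible neighbor pairs: C(2,2) = 1. Edges among them: none → e = 0.
Clustering(C) = 0/1.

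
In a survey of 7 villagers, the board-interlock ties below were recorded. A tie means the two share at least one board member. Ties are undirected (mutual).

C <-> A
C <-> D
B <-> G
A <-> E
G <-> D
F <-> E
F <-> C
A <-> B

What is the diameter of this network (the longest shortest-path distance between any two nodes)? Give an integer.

Eccentricity of each node (its greatest distance to any other): A:2, B:3, C:2, D:3, E:3, F:3, G:3.
The maximum eccentricity is 3, realized for instance by the pair F–G via F – C – D – G. So the diameter is 3.

3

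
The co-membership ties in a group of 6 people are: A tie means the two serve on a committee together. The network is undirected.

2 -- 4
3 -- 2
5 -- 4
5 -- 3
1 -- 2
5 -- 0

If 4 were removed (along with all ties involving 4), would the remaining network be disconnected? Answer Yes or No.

Even without 4, every remaining node can still reach every other (the residual graph is connected), so 4 is not a cut vertex.

No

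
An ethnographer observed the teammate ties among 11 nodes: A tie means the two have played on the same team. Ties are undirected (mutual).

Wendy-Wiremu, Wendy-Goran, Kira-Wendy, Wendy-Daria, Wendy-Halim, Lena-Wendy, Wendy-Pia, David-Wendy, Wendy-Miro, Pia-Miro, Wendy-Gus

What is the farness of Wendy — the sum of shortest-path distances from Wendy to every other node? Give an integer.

10

Distances from Wendy: Daria:1, David:1, Goran:1, Gus:1, Halim:1, Kira:1, Lena:1, Miro:1, Pia:1, Wiremu:1.
Sum = 1 + 1 + 1 + 1 + 1 + 1 + 1 + 1 + 1 + 1 = 10.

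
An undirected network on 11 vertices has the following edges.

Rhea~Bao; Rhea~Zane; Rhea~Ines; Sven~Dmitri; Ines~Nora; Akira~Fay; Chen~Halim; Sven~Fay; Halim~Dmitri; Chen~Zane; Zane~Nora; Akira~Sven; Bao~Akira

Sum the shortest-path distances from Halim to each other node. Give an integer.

Distances from Halim: Akira:3, Bao:4, Chen:1, Dmitri:1, Fay:3, Ines:4, Nora:3, Rhea:3, Sven:2, Zane:2.
Sum = 3 + 4 + 1 + 1 + 3 + 4 + 3 + 3 + 2 + 2 = 26.

26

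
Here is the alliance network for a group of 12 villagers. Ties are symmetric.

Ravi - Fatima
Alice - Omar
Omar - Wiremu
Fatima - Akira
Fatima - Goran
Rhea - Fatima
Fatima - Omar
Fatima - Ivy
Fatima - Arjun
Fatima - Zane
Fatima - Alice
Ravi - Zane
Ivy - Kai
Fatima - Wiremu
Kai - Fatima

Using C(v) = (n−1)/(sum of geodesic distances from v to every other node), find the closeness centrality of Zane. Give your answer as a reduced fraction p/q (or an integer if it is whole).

Distances from Zane: Akira:2, Alice:2, Arjun:2, Fatima:1, Goran:2, Ivy:2, Kai:2, Omar:2, Ravi:1, Rhea:2, Wiremu:2. Sum = 20.
n = 12, so closeness = 11/20.

11/20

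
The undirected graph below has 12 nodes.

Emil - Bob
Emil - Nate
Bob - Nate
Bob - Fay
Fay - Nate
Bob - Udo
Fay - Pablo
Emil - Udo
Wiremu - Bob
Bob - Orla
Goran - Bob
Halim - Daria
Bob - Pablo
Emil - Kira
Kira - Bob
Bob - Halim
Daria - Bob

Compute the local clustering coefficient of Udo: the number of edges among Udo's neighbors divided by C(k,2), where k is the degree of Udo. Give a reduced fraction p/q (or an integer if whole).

Udo's neighbors: Bob and Emil (k = 2).
Possible neighbor pairs: C(2,2) = 1. Edges among them: Bob–Emil → e = 1.
Clustering(Udo) = 1/1.

1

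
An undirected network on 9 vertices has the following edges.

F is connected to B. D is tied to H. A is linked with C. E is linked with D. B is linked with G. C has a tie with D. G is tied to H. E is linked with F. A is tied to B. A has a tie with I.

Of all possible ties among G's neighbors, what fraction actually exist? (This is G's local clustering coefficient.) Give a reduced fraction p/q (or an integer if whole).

G's neighbors: B and H (k = 2).
Possible neighbor pairs: C(2,2) = 1. Edges among them: none → e = 0.
Clustering(G) = 0/1.

0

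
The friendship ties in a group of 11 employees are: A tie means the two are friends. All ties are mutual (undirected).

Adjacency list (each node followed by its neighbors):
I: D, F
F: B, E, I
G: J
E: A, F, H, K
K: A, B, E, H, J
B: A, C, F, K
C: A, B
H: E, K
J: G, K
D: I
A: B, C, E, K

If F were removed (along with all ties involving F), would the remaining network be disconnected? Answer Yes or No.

Removing F leaves {A, B, C, E, G, H, J, and K} with no path to {D and I}, so the network splits into 2 components. F is a cut vertex.

Yes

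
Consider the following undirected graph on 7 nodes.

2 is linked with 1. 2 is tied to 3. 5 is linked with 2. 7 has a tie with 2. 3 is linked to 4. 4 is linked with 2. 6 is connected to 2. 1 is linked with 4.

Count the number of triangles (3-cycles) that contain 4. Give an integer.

4's neighbors: 1, 2, and 3.
Neighbor pairs that are themselves tied: 4–1–2; 4–2–3. Each forms one triangle with 4, for 2 in total.

2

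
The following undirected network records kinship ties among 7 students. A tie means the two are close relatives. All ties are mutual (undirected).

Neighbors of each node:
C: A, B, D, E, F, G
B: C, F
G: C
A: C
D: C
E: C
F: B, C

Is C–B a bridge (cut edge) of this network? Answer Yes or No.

No

Even without that edge, C still reaches B via C – F – B, so the network stays connected. Not a bridge.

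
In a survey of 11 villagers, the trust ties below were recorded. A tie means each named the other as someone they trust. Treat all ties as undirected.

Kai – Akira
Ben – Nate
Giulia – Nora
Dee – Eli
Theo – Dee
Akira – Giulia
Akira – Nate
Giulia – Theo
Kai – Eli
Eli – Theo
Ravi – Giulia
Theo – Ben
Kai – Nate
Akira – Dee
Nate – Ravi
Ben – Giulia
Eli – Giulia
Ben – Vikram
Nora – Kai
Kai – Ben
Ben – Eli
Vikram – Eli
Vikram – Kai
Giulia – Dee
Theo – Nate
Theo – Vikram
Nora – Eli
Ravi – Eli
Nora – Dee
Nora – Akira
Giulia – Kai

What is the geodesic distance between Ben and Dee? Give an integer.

One shortest route is Ben – Theo – Dee, which uses 2 edges, and Ben and Dee are not directly tied, so nothing shorter exists. So d(Ben,Dee) = 2.

2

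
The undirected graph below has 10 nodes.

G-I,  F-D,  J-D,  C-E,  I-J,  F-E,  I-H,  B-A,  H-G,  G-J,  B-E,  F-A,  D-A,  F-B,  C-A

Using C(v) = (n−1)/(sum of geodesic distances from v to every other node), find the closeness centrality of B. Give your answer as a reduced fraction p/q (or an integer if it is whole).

Distances from B: A:1, C:2, D:2, E:1, F:1, G:4, H:5, I:4, J:3. Sum = 23.
n = 10, so closeness = 9/23.

9/23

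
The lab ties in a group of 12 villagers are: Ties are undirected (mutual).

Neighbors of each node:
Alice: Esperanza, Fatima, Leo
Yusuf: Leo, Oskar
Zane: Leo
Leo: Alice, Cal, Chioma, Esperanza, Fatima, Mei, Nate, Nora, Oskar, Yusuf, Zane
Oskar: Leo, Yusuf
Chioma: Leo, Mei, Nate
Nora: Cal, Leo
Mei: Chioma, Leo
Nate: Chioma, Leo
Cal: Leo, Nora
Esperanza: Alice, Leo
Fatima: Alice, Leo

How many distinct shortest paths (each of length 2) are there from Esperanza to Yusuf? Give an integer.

1

The shortest distance is 2, and the only length-2 path is Esperanza–Leo–Yusuf. So there is exactly 1 shortest path.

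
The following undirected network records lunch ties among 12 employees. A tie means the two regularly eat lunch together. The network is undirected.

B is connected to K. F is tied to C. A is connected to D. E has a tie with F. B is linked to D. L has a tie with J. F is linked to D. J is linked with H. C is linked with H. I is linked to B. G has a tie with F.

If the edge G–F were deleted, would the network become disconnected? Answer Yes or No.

Yes

Without the G–F edge there is no alternate route between G and F, so the network disconnects. It is a bridge.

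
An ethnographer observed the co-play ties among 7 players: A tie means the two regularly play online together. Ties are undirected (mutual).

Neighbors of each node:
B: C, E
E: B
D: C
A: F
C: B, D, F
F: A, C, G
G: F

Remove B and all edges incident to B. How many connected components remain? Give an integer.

2

Without B, the remaining ties split the others into: {A, C, D, F, G}; {E}.
That's 2 separate components.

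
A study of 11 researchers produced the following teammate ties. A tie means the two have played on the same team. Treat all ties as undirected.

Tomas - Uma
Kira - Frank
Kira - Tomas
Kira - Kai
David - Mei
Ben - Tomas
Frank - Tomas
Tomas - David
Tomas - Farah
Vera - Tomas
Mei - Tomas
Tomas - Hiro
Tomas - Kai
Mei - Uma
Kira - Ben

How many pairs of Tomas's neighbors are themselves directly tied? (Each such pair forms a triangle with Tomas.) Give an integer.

5

Tomas's neighbors: Ben, David, Farah, Frank, Hiro, Kai, Kira, Mei, Uma, and Vera.
Neighbor pairs that are themselves tied: Tomas–Ben–Kira; Tomas–David–Mei; Tomas–Frank–Kira; Tomas–Kai–Kira; Tomas–Mei–Uma. Each forms one triangle with Tomas, for 5 in total.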